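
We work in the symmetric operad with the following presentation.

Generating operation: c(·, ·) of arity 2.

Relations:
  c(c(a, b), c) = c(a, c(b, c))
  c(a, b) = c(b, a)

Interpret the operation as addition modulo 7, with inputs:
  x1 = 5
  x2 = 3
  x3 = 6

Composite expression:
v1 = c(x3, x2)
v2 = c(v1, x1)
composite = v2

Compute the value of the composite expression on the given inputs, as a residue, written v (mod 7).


c(x3, x2) = 2
c(c(x3, x2), x1) = 0

0 (mod 7)


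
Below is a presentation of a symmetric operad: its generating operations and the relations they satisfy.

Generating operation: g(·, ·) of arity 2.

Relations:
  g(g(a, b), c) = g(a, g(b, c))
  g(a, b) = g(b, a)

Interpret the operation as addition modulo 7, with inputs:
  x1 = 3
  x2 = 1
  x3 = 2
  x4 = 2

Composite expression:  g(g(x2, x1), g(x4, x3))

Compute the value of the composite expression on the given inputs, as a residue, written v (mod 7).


1 (mod 7)

g(x2, x1) = 4
g(x4, x3) = 4
g(g(x2, x1), g(x4, x3)) = 1


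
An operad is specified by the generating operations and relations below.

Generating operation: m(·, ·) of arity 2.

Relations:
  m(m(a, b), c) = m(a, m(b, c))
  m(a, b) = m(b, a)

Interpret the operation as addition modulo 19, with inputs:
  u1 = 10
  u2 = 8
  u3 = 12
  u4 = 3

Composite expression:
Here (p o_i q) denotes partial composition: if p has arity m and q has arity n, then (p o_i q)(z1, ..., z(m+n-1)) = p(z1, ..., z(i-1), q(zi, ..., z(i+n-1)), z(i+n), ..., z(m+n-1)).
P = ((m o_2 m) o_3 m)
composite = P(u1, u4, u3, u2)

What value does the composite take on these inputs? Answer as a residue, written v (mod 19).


m(u3, u2) = 1
m(u4, m(u3, u2)) = 4
m(u1, m(u4, m(u3, u2))) = 14

14 (mod 19)


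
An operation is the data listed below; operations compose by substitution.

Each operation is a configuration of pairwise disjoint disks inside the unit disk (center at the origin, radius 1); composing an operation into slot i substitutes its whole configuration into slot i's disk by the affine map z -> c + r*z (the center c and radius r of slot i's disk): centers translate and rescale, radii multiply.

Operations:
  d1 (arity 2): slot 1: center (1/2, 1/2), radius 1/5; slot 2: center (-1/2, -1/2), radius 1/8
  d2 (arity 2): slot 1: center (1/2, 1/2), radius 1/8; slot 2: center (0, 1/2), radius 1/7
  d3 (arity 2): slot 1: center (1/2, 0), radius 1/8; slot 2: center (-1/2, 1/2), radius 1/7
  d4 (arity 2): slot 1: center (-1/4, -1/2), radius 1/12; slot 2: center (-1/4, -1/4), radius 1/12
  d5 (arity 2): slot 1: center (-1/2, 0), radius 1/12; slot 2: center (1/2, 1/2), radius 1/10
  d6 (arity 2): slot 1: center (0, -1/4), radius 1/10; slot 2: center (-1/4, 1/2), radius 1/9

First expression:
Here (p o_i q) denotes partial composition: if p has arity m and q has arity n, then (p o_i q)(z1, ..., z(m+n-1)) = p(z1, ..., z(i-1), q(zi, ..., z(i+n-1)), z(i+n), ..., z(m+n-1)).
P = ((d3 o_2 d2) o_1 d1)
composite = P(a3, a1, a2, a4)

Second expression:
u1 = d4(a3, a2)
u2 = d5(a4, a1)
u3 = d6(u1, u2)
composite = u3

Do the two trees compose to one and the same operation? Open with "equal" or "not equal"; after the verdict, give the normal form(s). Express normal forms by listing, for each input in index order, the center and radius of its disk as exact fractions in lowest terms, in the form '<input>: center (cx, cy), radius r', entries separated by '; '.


In normal form, the first expression is a1: center (7/16, -1/16), radius 1/64; a2: center (-3/7, 4/7), radius 1/56; a3: center (9/16, 1/16), radius 1/40; a4: center (-1/2, 4/7), radius 1/49
In normal form, the second expression is a1: center (-7/36, 5/9), radius 1/90; a2: center (-1/40, -11/40), radius 1/120; a3: center (-1/40, -3/10), radius 1/120; a4: center (-11/36, 1/2), radius 1/108
They disagree, so not equal.

not equal — first a1: center (7/16, -1/16), radius 1/64; a2: center (-3/7, 4/7), radius 1/56; a3: center (9/16, 1/16), radius 1/40; a4: center (-1/2, 4/7), radius 1/49, second a1: center (-7/36, 5/9), radius 1/90; a2: center (-1/40, -11/40), radius 1/120; a3: center (-1/40, -3/10), radius 1/120; a4: center (-11/36, 1/2), radius 1/108


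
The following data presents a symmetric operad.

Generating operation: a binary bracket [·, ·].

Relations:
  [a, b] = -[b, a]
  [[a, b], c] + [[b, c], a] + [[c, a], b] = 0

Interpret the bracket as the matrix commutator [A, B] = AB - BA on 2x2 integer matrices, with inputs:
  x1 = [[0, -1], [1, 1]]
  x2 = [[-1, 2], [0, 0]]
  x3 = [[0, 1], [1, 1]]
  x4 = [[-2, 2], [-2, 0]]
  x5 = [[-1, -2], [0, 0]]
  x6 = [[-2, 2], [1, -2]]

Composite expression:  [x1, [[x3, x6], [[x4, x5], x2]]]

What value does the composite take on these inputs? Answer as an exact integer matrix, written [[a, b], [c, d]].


[x3, x6] = [[-1, -2], [1, 1]]
[x4, x5] = [[-4, 6], [2, 4]]
[[x4, x5], x2] = [[-4, -10], [-2, 4]]
[[x3, x6], [[x4, x5], x2]] = [[14, 4], [-12, -14]]
[x1, [[x3, x6], [[x4, x5], x2]]] = [[8, 24], [16, -8]]

[[8, 24], [16, -8]]


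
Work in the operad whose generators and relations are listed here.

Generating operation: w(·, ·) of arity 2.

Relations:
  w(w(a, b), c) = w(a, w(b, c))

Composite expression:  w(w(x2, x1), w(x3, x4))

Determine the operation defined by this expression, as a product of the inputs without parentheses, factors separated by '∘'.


The w-tree's shape is irrelevant; the x-reading-order decides.
w(x2, x1) reduces to x2 ∘ x1
w(x3, x4) reduces to x3 ∘ x4
w(w(x2, x1), w(x3, x4)) reduces to x2 ∘ x1 ∘ x3 ∘ x4

x2 ∘ x1 ∘ x3 ∘ x4


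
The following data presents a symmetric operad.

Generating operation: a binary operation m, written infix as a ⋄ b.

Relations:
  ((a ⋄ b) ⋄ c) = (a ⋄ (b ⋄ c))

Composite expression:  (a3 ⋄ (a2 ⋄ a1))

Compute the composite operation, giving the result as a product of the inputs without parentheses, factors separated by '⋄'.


a3 ⋄ a2 ⋄ a1

The m-tree's shape is irrelevant; the a-reading-order decides.
(a2 ⋄ a1) collapses to a2 ⋄ a1
(a3 ⋄ (a2 ⋄ a1)) collapses to a3 ⋄ a2 ⋄ a1


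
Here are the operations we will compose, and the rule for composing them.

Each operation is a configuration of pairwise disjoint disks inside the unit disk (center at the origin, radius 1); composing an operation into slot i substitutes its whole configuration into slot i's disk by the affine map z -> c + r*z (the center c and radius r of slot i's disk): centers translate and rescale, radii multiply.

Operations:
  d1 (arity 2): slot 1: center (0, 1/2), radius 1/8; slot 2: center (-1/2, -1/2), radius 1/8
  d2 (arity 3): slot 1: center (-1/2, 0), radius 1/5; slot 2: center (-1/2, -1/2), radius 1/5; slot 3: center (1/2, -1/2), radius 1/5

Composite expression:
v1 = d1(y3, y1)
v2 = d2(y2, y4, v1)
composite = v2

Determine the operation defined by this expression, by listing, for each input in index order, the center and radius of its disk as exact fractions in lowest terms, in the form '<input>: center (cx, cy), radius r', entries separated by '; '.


y1: center (2/5, -3/5), radius 1/40; y2: center (-1/2, 0), radius 1/5; y3: center (1/2, -2/5), radius 1/40; y4: center (-1/2, -1/2), radius 1/5


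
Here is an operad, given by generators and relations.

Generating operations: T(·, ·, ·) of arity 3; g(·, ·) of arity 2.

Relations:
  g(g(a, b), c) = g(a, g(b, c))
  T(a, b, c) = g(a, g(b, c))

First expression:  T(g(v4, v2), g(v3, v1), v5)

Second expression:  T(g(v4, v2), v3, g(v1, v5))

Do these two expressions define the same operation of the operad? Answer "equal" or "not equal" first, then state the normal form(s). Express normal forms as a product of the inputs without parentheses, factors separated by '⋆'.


equal — both sides give v4 ⋆ v2 ⋆ v3 ⋆ v1 ⋆ v5

The first expression, normalized: v4 ⋆ v2 ⋆ v3 ⋆ v1 ⋆ v5
The second expression, normalized: v4 ⋆ v2 ⋆ v3 ⋆ v1 ⋆ v5
Both agree, so they are equal.


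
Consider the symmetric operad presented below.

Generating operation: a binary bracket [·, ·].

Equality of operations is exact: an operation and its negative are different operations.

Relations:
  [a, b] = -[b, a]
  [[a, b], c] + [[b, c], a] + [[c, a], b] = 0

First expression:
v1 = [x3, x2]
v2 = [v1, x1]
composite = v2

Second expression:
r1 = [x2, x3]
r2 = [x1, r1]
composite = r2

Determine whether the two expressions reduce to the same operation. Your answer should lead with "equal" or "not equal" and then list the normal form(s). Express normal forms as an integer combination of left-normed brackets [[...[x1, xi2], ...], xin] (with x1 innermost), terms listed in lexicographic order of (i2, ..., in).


The first expression, normalized: [[x1, x2], x3] - [[x1, x3], x2]
The second expression, normalized: [[x1, x2], x3] - [[x1, x3], x2]
Same normal form: equal.

equal — both sides give [[x1, x2], x3] - [[x1, x3], x2]


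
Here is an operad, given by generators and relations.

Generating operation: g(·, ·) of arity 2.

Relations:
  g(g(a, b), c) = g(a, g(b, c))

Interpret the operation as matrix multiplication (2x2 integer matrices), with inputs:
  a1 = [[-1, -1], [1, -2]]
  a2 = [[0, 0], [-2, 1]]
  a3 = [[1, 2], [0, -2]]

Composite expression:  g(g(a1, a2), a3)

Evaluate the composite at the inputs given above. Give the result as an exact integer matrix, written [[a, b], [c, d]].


g(a1, a2) = [[2, -1], [4, -2]]
g(g(a1, a2), a3) = [[2, 6], [4, 12]]

[[2, 6], [4, 12]]


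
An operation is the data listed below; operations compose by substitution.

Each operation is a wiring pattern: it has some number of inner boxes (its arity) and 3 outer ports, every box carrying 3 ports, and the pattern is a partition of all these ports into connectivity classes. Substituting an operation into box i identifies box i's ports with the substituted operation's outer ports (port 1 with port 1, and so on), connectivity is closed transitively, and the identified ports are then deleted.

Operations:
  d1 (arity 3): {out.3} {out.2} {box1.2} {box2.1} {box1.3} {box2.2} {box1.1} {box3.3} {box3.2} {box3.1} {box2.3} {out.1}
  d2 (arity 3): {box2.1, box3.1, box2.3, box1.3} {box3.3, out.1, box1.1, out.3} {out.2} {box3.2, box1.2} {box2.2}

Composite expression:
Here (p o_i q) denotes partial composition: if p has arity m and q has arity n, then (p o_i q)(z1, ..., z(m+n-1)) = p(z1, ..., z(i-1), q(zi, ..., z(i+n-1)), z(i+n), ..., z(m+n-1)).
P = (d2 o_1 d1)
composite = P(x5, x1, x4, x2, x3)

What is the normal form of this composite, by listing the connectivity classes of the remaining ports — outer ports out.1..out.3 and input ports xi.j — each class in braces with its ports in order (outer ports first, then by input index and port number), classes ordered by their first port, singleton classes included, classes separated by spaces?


{out.1, out.3, x3.3} {out.2} {x1.1} {x1.2} {x1.3} {x2.1, x2.3, x3.1} {x2.2} {x3.2} {x4.1} {x4.2} {x4.3} {x5.1} {x5.2} {x5.3}


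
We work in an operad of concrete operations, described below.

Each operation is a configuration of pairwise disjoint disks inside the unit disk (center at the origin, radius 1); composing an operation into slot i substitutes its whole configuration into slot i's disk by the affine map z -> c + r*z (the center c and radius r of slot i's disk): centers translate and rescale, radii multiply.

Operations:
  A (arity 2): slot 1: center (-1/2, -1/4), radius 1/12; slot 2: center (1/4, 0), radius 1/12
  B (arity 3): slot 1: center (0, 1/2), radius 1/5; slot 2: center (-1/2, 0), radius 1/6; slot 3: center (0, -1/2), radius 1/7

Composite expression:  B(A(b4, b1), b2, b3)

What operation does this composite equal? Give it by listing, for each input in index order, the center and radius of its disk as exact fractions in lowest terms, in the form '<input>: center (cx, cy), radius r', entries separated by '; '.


b1: center (1/20, 1/2), radius 1/60; b2: center (-1/2, 0), radius 1/6; b3: center (0, -1/2), radius 1/7; b4: center (-1/10, 9/20), radius 1/60

Below B, radii multiply path by path; the b-disk centers shift.
for b4, the 2-step affine chain lands on center (-1/10, 9/20), radius 1/60
for b1, the 2-step affine chain lands on center (1/20, 1/2), radius 1/60
for b2, the 1-step affine chain lands on center (-1/2, 0), radius 1/6
for b3, the 1-step affine chain lands on center (0, -1/2), radius 1/7


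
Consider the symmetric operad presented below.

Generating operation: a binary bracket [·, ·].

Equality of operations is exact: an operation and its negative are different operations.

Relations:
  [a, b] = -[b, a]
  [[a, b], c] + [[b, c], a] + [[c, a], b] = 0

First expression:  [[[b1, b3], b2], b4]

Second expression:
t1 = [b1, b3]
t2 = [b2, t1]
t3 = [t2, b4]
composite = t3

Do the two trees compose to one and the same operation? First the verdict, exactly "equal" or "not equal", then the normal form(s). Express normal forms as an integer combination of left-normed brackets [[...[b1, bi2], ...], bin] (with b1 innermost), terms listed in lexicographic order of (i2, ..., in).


Normal form of the first expression: [[[b1, b3], b2], b4]
Normal form of the second expression: -[[[b1, b3], b2], b4]
Different reductions; not equal.

not equal; first: [[[b1, b3], b2], b4]; second: -[[[b1, b3], b2], b4]


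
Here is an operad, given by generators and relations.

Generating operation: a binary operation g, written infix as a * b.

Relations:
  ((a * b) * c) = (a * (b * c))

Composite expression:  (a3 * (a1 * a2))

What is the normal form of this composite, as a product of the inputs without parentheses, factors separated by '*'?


a3 * a1 * a2


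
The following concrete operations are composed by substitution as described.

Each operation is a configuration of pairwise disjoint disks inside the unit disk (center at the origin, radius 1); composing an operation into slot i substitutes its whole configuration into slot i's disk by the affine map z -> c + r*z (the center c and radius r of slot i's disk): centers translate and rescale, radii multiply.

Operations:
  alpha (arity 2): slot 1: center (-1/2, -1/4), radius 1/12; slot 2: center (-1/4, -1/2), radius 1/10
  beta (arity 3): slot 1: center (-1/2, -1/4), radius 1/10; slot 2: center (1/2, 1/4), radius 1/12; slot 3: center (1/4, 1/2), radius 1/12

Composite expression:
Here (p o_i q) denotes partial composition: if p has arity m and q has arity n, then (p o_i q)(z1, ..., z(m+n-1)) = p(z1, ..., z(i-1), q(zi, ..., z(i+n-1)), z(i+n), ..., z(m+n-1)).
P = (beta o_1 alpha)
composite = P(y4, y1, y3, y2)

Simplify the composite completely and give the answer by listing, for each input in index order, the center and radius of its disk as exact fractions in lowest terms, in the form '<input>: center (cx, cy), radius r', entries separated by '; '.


y1: center (-21/40, -3/10), radius 1/100; y2: center (1/4, 1/2), radius 1/12; y3: center (1/2, 1/4), radius 1/12; y4: center (-11/20, -11/40), radius 1/120

Nesting under beta composes maps z -> c + r*z down each y-path.
for y4, the 2-step affine chain lands on center (-11/20, -11/40), radius 1/120
for y1, the 2-step affine chain lands on center (-21/40, -3/10), radius 1/100
for y3, the 1-step affine chain lands on center (1/2, 1/4), radius 1/12
for y2, the 1-step affine chain lands on center (1/4, 1/2), radius 1/12


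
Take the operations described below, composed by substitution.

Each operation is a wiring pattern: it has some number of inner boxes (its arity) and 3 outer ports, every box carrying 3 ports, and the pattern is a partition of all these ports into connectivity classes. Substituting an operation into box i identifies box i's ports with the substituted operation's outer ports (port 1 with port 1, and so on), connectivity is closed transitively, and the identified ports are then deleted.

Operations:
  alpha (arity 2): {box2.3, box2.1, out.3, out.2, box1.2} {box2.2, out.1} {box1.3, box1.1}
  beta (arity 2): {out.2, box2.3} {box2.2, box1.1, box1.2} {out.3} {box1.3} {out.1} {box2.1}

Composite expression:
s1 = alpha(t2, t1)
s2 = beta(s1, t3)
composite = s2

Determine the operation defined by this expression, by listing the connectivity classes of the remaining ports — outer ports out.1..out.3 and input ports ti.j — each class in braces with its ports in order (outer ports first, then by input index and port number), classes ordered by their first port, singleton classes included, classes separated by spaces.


{out.1} {out.2, t3.3} {out.3} {t1.1, t1.2, t1.3, t2.2, t3.2} {t2.1, t2.3} {t3.1}

Treat the ports identified at beta as solder joints: merge, then drop.
stage alpha: inputs (t2, t1), connectivity {out.1, t1.2} {out.2, out.3, t1.1, t1.3, t2.2} {t2.1, t2.3}, out.j its boundary
stage beta: inputs (t2, t1, t3), connectivity {out.1} {out.2, t3.3} {out.3} {t1.1, t1.2, t1.3, t2.2, t3.2} {t2.1, t2.3} {t3.1}, out.j its boundary


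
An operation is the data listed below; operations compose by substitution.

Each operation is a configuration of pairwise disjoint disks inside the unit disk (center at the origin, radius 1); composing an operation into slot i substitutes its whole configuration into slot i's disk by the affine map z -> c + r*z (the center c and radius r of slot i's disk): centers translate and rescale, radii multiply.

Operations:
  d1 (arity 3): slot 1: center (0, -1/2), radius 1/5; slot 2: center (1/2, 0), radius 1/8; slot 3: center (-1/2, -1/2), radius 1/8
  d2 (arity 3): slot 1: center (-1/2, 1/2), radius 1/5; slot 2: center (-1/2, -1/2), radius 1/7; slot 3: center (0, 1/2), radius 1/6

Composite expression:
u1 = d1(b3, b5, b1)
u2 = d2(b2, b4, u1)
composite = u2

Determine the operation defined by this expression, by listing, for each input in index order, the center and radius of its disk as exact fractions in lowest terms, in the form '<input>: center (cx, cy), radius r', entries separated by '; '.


b1: center (-1/12, 5/12), radius 1/48; b2: center (-1/2, 1/2), radius 1/5; b3: center (0, 5/12), radius 1/30; b4: center (-1/2, -1/2), radius 1/7; b5: center (1/12, 1/2), radius 1/48

Nesting under d2 composes maps z -> c + r*z down each b-path.
tracing b2 down its 1-map path: center (-1/2, 1/2), radius 1/5
tracing b4 down its 1-map path: center (-1/2, -1/2), radius 1/7
tracing b3 down its 2-map path: center (0, 5/12), radius 1/30
tracing b5 down its 2-map path: center (1/12, 1/2), radius 1/48
tracing b1 down its 2-map path: center (-1/12, 5/12), radius 1/48


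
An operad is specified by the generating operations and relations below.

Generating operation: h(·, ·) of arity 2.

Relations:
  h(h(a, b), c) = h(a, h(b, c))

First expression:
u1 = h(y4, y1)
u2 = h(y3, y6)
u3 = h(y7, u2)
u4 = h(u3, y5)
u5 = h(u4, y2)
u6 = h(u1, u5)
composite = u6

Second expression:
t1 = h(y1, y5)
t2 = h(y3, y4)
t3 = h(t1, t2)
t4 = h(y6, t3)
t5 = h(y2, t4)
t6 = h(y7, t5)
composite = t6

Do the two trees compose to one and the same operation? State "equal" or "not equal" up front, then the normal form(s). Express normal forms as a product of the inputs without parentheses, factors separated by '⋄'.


Normal form of the first expression: y4 ⋄ y1 ⋄ y7 ⋄ y3 ⋄ y6 ⋄ y5 ⋄ y2
Normal form of the second expression: y7 ⋄ y2 ⋄ y6 ⋄ y1 ⋄ y5 ⋄ y3 ⋄ y4
Distinct normal forms: not equal.

not equal; first: y4 ⋄ y1 ⋄ y7 ⋄ y3 ⋄ y6 ⋄ y5 ⋄ y2; second: y7 ⋄ y2 ⋄ y6 ⋄ y1 ⋄ y5 ⋄ y3 ⋄ y4


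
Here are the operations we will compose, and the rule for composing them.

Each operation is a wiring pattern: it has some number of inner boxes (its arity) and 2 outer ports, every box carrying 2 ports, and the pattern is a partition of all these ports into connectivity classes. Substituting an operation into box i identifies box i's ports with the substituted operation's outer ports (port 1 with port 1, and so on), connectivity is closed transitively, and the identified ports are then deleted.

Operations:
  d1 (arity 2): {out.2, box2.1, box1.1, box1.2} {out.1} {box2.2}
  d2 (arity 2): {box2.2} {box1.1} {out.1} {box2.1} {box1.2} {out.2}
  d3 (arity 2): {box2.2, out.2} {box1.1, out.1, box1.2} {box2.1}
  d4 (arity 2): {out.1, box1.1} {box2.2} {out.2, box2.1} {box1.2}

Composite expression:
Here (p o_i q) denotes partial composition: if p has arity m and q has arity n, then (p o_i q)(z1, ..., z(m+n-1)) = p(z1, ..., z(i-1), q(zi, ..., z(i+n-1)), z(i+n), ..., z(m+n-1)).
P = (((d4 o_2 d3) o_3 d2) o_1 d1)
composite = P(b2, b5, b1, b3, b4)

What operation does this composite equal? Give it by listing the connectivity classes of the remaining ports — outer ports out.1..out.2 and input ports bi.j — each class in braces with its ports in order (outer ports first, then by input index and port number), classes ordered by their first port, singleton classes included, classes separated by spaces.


{out.1} {out.2, b1.1, b1.2} {b2.1, b2.2, b5.1} {b3.1} {b3.2} {b4.1} {b4.2} {b5.2}

Treat the ports identified at d4 as solder joints: merge, then drop.
after d1, the pattern on (b2, b5) reads {out.1} {out.2, b2.1, b2.2, b5.1} {b5.2} (out.j = its outer ports)
after d2, the pattern on (b3, b4) reads {out.1} {out.2} {b3.1} {b3.2} {b4.1} {b4.2} (out.j = its outer ports)
after d3, the pattern on (b1, b3, b4) reads {out.1, b1.1, b1.2} {out.2} {b3.1} {b3.2} {b4.1} {b4.2} (out.j = its outer ports)
after d4, the pattern on (b2, b5, b1, b3, b4) reads {out.1} {out.2, b1.1, b1.2} {b2.1, b2.2, b5.1} {b3.1} {b3.2} {b4.1} {b4.2} {b5.2} (out.j = its outer ports)


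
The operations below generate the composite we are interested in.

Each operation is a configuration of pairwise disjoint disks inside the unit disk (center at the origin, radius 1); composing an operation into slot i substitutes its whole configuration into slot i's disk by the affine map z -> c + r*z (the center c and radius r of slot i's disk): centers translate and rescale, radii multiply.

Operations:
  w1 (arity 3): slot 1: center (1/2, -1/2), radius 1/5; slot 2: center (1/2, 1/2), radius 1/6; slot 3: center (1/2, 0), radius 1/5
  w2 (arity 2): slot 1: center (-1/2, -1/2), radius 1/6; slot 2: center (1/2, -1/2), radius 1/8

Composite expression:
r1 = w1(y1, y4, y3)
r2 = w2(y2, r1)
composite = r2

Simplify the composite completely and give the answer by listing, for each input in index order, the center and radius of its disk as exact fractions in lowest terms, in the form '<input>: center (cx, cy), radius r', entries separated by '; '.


y1: center (9/16, -9/16), radius 1/40; y2: center (-1/2, -1/2), radius 1/6; y3: center (9/16, -1/2), radius 1/40; y4: center (9/16, -7/16), radius 1/48

Each y-disk chains the slot maps above it in w2; radii multiply.
y2: after 1 affine step, its disk has center (-1/2, -1/2), radius 1/6
y1: after 2 affine steps, its disk has center (9/16, -9/16), radius 1/40
y4: after 2 affine steps, its disk has center (9/16, -7/16), radius 1/48
y3: after 2 affine steps, its disk has center (9/16, -1/2), radius 1/40


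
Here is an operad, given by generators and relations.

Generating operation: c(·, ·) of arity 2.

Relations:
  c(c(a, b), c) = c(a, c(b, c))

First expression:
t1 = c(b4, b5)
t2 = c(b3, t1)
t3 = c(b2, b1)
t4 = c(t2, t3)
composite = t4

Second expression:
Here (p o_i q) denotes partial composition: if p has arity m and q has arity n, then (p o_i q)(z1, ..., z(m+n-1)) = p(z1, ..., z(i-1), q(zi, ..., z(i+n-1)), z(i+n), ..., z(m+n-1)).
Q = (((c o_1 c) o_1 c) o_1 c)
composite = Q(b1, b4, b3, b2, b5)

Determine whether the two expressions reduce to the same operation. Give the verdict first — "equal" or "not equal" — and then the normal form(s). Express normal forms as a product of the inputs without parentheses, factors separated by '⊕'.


not equal — first b3 ⊕ b4 ⊕ b5 ⊕ b2 ⊕ b1, second b1 ⊕ b4 ⊕ b3 ⊕ b2 ⊕ b5

The first composite normalizes to b3 ⊕ b4 ⊕ b5 ⊕ b2 ⊕ b1
The second composite normalizes to b1 ⊕ b4 ⊕ b3 ⊕ b2 ⊕ b5
The forms do not match — not equal.


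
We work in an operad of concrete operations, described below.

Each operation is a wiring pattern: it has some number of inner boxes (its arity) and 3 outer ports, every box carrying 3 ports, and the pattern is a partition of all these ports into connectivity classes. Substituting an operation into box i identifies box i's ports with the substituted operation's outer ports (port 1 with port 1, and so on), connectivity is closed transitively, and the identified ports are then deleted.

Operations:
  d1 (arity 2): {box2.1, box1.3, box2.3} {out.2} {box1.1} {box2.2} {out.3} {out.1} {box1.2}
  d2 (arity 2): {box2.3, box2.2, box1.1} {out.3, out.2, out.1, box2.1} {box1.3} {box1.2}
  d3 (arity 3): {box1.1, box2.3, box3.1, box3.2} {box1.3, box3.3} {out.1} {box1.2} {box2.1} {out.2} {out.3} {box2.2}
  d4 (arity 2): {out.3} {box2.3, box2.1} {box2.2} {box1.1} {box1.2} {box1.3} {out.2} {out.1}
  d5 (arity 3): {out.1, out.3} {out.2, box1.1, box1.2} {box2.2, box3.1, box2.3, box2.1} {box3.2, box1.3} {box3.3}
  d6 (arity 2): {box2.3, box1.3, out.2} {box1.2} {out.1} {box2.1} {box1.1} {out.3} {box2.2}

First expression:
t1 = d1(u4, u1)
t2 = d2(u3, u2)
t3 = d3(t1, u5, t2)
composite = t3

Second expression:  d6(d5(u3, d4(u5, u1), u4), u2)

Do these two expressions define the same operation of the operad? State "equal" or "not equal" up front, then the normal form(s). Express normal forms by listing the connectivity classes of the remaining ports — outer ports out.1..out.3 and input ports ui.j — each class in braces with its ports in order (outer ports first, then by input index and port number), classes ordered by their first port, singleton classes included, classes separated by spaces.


not equal: they reduce to {out.1} {out.2} {out.3} {u1.1, u1.3, u4.3} {u1.2} {u2.1, u5.3} {u2.2, u2.3, u3.1} {u3.2} {u3.3} {u4.1} {u4.2} {u5.1} {u5.2} and {out.1} {out.2, u2.3} {out.3} {u1.1, u1.3} {u1.2} {u2.1} {u2.2} {u3.1, u3.2} {u3.3, u4.2} {u4.1} {u4.3} {u5.1} {u5.2} {u5.3}


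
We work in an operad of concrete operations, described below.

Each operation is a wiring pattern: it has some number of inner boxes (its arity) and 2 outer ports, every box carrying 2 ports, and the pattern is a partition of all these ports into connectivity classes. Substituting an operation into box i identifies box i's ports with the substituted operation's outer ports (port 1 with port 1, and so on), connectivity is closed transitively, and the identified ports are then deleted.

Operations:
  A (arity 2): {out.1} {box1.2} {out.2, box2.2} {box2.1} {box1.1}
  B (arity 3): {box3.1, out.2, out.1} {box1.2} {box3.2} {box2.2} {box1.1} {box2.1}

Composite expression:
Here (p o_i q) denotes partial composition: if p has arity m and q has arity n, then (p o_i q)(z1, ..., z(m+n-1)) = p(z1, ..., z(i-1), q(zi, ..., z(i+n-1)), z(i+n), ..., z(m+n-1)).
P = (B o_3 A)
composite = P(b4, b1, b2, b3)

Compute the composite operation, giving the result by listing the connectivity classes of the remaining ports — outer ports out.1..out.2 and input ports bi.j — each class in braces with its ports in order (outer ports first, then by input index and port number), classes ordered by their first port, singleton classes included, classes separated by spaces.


{out.1, out.2} {b1.1} {b1.2} {b2.1} {b2.2} {b3.1} {b3.2} {b4.1} {b4.2}


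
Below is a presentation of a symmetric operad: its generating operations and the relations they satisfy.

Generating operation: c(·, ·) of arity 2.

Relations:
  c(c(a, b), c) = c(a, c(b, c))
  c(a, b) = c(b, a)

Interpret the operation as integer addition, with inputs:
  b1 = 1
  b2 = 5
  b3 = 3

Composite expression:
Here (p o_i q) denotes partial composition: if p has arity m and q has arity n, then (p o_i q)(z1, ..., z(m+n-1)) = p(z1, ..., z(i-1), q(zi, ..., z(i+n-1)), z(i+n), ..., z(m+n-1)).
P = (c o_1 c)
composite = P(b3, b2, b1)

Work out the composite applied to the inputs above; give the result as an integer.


9

c(b3, b2) = 8
c(c(b3, b2), b1) = 9


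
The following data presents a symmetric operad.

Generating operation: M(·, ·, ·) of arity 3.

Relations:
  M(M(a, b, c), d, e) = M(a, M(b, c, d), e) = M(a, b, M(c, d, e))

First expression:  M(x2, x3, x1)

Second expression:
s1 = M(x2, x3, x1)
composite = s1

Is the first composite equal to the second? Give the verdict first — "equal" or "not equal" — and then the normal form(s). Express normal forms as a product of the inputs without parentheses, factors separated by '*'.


Normal form of the first expression: x2 * x3 * x1
Normal form of the second expression: x2 * x3 * x1
Same normal form: equal.

equal; both compose to x2 * x3 * x1


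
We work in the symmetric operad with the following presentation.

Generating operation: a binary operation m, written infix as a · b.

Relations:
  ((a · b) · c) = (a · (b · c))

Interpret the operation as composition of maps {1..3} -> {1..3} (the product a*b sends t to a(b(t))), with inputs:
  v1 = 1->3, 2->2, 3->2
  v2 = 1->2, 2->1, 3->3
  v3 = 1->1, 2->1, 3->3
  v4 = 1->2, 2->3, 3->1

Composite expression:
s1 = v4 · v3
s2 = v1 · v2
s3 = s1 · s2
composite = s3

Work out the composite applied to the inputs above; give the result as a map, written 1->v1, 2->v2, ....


(v4 · v3) = 1->2, 2->2, 3->1
(v1 · v2) = 1->2, 2->3, 3->2
((v4 · v3) · (v1 · v2)) = 1->2, 2->1, 3->2

1->2, 2->1, 3->2


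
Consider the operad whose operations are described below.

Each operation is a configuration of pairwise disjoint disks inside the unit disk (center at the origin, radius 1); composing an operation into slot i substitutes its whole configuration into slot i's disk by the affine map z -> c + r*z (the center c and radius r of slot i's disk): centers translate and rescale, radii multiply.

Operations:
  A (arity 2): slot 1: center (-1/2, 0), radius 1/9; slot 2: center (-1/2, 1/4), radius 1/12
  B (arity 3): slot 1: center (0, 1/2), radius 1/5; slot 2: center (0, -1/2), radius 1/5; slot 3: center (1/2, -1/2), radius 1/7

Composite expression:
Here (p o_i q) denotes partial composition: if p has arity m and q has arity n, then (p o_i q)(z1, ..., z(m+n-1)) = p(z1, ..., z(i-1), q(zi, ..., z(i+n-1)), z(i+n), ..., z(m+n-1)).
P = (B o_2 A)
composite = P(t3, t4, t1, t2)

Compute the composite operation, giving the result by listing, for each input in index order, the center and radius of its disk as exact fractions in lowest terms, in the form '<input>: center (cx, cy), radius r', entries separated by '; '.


t1: center (-1/10, -9/20), radius 1/60; t2: center (1/2, -1/2), radius 1/7; t3: center (0, 1/2), radius 1/5; t4: center (-1/10, -1/2), radius 1/45

Follow each t-input down from B: c' goes to c + r*c', radius to r*r'.
input t3: applying the 1 nested substitution gives center (0, 1/2), radius 1/5
input t4: applying the 2 nested substitutions gives center (-1/10, -1/2), radius 1/45
input t1: applying the 2 nested substitutions gives center (-1/10, -9/20), radius 1/60
input t2: applying the 1 nested substitution gives center (1/2, -1/2), radius 1/7


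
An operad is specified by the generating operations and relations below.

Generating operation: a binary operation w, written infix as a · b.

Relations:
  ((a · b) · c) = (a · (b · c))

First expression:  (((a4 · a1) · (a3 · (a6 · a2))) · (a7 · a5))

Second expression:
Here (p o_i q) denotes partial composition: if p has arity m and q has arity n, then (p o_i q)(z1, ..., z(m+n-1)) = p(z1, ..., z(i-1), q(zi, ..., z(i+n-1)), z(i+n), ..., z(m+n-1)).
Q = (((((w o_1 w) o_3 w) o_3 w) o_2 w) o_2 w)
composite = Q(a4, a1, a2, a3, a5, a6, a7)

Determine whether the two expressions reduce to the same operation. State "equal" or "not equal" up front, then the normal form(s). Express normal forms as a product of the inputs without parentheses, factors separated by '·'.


not equal; the first gives a4 · a1 · a3 · a6 · a2 · a7 · a5 and the second a4 · a1 · a2 · a3 · a5 · a6 · a7

Reducing the first expression gives a4 · a1 · a3 · a6 · a2 · a7 · a5
Reducing the second expression gives a4 · a1 · a2 · a3 · a5 · a6 · a7
Distinct normal forms: not equal.


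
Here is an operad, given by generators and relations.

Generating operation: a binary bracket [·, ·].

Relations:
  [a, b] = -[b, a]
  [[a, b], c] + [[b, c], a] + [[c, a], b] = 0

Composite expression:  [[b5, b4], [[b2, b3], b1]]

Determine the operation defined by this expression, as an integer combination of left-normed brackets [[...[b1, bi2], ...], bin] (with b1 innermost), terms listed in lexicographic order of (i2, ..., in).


-[[[[b1, b2], b3], b4], b5] + [[[[b1, b2], b3], b5], b4] + [[[[b1, b3], b2], b4], b5] - [[[[b1, b3], b2], b5], b4]

Left-normed coefficients sit on the b1-initial expansion words.
Composite bracket: [[b5, b4], [[b2, b3], b1]]
Under [a, b] = ab - ba we get 16 signed associative words (2^4 = 16).
Keep just the words that open with b1:
  from b1b2b3b4b5, sign -1: term -[[[[b1, b2], b3], b4], b5]
  from b1b2b3b5b4, sign +1: term +[[[[b1, b2], b3], b5], b4]
  from b1b3b2b4b5, sign +1: term +[[[[b1, b3], b2], b4], b5]
  from b1b3b2b5b4, sign -1: term -[[[[b1, b3], b2], b5], b4]


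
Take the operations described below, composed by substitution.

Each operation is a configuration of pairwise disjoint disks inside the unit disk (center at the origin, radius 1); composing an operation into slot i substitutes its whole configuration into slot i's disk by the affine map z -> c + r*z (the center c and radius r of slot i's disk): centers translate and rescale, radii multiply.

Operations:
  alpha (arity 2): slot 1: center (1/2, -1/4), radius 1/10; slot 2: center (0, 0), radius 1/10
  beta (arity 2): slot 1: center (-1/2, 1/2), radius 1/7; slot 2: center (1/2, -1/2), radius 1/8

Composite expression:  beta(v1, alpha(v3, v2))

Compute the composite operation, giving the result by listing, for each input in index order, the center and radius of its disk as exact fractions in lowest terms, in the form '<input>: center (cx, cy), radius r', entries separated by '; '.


v1: center (-1/2, 1/2), radius 1/7; v2: center (1/2, -1/2), radius 1/80; v3: center (9/16, -17/32), radius 1/80

Follow each v-input down from beta: c' goes to c + r*c', radius to r*r'.
v1 passes through 1 substitution, ending at center (-1/2, 1/2), radius 1/7
v3 passes through 2 substitutions, ending at center (9/16, -17/32), radius 1/80
v2 passes through 2 substitutions, ending at center (1/2, -1/2), radius 1/80


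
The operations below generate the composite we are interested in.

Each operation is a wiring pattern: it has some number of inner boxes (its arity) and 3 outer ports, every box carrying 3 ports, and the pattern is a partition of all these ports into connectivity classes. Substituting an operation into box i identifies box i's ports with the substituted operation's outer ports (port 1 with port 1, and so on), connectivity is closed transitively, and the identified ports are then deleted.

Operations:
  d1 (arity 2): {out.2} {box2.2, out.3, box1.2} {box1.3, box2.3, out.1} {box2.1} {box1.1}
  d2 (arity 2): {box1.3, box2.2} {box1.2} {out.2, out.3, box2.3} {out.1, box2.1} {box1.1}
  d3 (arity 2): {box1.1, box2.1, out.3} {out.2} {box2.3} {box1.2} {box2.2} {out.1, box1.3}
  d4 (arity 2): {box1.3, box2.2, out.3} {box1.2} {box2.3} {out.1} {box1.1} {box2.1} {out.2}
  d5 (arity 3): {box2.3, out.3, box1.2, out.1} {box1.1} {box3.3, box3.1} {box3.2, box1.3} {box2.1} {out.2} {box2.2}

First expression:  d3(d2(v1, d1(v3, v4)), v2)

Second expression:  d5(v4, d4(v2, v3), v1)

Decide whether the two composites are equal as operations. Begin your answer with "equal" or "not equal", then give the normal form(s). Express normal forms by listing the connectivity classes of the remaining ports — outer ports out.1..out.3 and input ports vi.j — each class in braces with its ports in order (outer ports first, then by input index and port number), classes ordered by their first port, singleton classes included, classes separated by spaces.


not equal; first: {out.1, v3.2, v4.2} {out.2} {out.3, v2.1, v3.3, v4.3} {v1.1} {v1.2} {v1.3} {v2.2} {v2.3} {v3.1} {v4.1}; second: {out.1, out.3, v2.3, v3.2, v4.2} {out.2} {v1.1, v1.3} {v1.2, v4.3} {v2.1} {v2.2} {v3.1} {v3.3} {v4.1}

Normal form of the first expression: {out.1, v3.2, v4.2} {out.2} {out.3, v2.1, v3.3, v4.3} {v1.1} {v1.2} {v1.3} {v2.2} {v2.3} {v3.1} {v4.1}
Normal form of the second expression: {out.1, out.3, v2.3, v3.2, v4.2} {out.2} {v1.1, v1.3} {v1.2, v4.3} {v2.1} {v2.2} {v3.1} {v3.3} {v4.1}
They disagree, so not equal.


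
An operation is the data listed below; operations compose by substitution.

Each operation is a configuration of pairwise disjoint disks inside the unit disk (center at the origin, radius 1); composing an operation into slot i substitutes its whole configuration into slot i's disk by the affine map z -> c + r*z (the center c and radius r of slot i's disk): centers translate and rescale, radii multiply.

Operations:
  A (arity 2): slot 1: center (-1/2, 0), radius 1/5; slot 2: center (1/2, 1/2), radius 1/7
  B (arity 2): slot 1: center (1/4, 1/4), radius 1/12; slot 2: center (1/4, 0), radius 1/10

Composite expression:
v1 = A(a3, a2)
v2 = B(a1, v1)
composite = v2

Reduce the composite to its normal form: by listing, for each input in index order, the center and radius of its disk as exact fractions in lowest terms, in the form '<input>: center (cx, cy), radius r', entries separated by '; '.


a1: center (1/4, 1/4), radius 1/12; a2: center (3/10, 1/20), radius 1/70; a3: center (1/5, 0), radius 1/50


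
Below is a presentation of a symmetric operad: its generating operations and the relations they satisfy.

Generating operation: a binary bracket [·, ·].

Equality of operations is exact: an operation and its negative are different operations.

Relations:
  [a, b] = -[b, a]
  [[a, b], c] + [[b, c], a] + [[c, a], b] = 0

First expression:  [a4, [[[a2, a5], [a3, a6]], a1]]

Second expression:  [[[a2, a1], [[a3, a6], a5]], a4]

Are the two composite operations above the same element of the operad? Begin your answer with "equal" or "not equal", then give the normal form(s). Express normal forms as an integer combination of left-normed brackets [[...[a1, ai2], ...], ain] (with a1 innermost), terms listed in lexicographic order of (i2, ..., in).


not equal; the first gives [[[[[a1, a2], a5], a3], a6], a4] - [[[[[a1, a2], a5], a6], a3], a4] - [[[[[a1, a3], a6], a2], a5], a4] + [[[[[a1, a3], a6], a5], a2], a4] - [[[[[a1, a5], a2], a3], a6], a4] + [[[[[a1, a5], a2], a6], a3], a4] + [[[[[a1, a6], a3], a2], a5], a4] - [[[[[a1, a6], a3], a5], a2], a4] and the second -[[[[[a1, a2], a3], a6], a5], a4] + [[[[[a1, a2], a5], a3], a6], a4] - [[[[[a1, a2], a5], a6], a3], a4] + [[[[[a1, a2], a6], a3], a5], a4]

Reducing the first expression gives [[[[[a1, a2], a5], a3], a6], a4] - [[[[[a1, a2], a5], a6], a3], a4] - [[[[[a1, a3], a6], a2], a5], a4] + [[[[[a1, a3], a6], a5], a2], a4] - [[[[[a1, a5], a2], a3], a6], a4] + [[[[[a1, a5], a2], a6], a3], a4] + [[[[[a1, a6], a3], a2], a5], a4] - [[[[[a1, a6], a3], a5], a2], a4]
Reducing the second expression gives -[[[[[a1, a2], a3], a6], a5], a4] + [[[[[a1, a2], a5], a3], a6], a4] - [[[[[a1, a2], a5], a6], a3], a4] + [[[[[a1, a2], a6], a3], a5], a4]
The normal forms differ: not equal.


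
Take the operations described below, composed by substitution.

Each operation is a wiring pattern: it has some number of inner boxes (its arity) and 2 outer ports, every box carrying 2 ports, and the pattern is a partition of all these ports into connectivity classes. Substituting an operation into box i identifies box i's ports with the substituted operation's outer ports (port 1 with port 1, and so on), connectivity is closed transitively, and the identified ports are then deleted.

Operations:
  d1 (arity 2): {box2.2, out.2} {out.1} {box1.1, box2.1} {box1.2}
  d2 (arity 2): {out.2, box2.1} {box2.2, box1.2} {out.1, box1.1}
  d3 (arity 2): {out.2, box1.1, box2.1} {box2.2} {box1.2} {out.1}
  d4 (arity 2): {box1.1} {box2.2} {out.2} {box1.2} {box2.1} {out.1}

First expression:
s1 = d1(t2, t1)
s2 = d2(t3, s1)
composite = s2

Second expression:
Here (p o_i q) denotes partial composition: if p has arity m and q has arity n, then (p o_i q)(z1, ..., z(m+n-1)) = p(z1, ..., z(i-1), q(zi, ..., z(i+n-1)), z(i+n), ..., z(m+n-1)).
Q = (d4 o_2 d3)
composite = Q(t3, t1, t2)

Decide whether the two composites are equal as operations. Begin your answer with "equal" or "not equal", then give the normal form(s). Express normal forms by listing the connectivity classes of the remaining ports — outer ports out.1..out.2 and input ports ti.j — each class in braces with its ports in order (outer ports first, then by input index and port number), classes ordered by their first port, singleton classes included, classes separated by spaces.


The first composite normalizes to {out.1, t3.1} {out.2} {t1.1, t2.1} {t1.2, t3.2} {t2.2}
The second composite normalizes to {out.1} {out.2} {t1.1, t2.1} {t1.2} {t2.2} {t3.1} {t3.2}
Different reductions; not equal.

not equal; the first gives {out.1, t3.1} {out.2} {t1.1, t2.1} {t1.2, t3.2} {t2.2} and the second {out.1} {out.2} {t1.1, t2.1} {t1.2} {t2.2} {t3.1} {t3.2}
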